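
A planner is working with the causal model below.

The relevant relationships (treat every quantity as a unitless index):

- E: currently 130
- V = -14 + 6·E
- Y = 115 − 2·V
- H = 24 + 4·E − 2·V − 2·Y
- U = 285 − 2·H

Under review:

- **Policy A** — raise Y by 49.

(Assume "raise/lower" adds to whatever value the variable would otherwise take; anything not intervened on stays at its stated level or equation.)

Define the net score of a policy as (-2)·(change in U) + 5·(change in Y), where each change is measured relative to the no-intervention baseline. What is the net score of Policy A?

-147

Baseline:
  E = 130
  V = -14 + 6·130 = 766
  Y = 115 − 2·766 = -1417
  H = 24 + 4·130 − 2·766 − 2·(-1417) = 1846
  U = 285 − 2·1846 = -3407
Policy A (Y + 49):
  E = 130
  V = -14 + 6·130 = 766
  Y = 115 − 2·766 (+49 from intervention) = -1368
  H = 24 + 4·130 − 2·766 − 2·(-1368) = 1748
  U = 285 − 2·1748 = -3211
ΔU = -3211 − (-3407) = 196; ΔY = -1368 − (-1417) = 49
Score = (-2)·196 + 5·49 = -147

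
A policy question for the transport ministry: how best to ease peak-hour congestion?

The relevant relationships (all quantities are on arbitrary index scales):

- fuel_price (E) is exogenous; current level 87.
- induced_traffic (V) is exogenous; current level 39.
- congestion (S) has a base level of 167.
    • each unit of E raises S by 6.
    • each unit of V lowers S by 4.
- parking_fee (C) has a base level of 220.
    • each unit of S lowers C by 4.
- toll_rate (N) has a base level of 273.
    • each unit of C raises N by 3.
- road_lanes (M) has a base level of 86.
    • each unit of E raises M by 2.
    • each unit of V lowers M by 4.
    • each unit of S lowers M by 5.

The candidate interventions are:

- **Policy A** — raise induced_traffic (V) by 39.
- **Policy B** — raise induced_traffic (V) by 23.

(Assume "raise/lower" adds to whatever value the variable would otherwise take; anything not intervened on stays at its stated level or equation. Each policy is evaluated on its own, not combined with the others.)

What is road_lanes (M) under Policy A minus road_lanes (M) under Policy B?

Policy A (V + 39):
  E = 87
  V = 39 + 39 = 78
  S = 167 + 6·87 − 4·78 = 377
  M = 86 + 2·87 − 4·78 − 5·377 = -1937
Policy B (V + 23):
  E = 87
  V = 39 + 23 = 62
  S = 167 + 6·87 − 4·62 = 441
  M = 86 + 2·87 − 4·62 − 5·441 = -2193
M: -1937 − (-2193) = 256

256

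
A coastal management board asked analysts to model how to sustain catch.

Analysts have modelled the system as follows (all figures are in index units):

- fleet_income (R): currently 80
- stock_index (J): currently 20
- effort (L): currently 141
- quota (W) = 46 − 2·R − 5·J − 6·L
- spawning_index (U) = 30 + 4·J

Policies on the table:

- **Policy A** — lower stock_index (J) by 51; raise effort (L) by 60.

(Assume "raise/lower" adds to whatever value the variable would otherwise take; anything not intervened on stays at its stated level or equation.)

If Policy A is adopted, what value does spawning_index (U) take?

Policy A (J − 51, L + 60):
  J = 20 − 51 = -31
  U = 30 + 4·(-31) = -94

-94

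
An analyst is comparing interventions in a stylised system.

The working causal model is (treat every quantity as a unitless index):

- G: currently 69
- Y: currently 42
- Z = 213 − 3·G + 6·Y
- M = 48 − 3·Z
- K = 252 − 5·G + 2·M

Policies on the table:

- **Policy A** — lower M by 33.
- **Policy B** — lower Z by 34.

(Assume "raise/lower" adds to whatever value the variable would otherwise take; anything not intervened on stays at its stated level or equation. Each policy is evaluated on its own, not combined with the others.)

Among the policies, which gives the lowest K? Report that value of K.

-1611

Policy A (M − 33):
  G = 69
  Y = 42
  Z = 213 − 3·69 + 6·42 = 258
  M = 48 − 3·258 (−33 from intervention) = -759
  K = 252 − 5·69 + 2·(-759) = -1611
Policy B (Z − 34):
  G = 69
  Y = 42
  Z = 213 − 3·69 + 6·42 (−34 from intervention) = 224
  M = 48 − 3·224 = -624
  K = 252 − 5·69 + 2·(-624) = -1341
Comparing — Policy A: K=-1611, Policy B: K=-1341. Lowest is -1611 (Policy A).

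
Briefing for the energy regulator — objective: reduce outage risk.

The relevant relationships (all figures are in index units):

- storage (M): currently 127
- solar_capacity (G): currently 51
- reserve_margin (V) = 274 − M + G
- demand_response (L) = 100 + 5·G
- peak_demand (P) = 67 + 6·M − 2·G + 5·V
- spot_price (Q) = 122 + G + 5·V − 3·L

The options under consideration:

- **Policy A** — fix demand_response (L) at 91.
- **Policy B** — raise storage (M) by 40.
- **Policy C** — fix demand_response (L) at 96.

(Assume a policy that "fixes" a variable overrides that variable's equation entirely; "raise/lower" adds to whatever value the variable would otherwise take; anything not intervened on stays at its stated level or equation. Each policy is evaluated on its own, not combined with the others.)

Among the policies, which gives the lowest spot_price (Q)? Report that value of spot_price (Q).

Policy A (L := 91):
  M = 127
  G = 51
  V = 274 − 127 + 51 = 198
  L = 91
  Q = 122 + 51 + 5·198 − 3·91 = 890
Policy B (M + 40):
  M = 127 + 40 = 167
  G = 51
  V = 274 − 167 + 51 = 158
  L = 100 + 5·51 = 355
  Q = 122 + 51 + 5·158 − 3·355 = -102
Policy C (L := 96):
  M = 127
  G = 51
  V = 274 − 127 + 51 = 198
  L = 96
  Q = 122 + 51 + 5·198 − 3·96 = 875
Comparing — Policy A: Q=890, Policy B: Q=-102, Policy C: Q=875. Lowest is -102 (Policy B).

-102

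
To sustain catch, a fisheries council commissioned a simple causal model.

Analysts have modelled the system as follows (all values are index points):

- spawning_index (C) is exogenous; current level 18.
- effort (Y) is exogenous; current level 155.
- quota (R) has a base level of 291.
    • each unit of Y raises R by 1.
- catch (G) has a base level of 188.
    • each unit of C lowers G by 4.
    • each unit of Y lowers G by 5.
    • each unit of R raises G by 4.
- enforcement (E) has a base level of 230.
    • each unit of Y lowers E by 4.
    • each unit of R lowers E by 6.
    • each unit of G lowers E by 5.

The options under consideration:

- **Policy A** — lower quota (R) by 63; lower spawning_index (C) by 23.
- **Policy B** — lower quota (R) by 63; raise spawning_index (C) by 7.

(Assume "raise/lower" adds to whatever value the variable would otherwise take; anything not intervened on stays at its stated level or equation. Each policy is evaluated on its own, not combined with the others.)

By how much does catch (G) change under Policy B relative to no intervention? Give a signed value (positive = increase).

-280

Baseline:
  C = 18
  Y = 155
  R = 291 + 155 = 446
  G = 188 − 4·18 − 5·155 + 4·446 = 1125
Policy B (R − 63, C + 7):
  C = 18 + 7 = 25
  Y = 155
  R = 291 + 155 (−63 from intervention) = 383
  G = 188 − 4·25 − 5·155 + 4·383 = 845
Change in G: 845 − 1125 = -280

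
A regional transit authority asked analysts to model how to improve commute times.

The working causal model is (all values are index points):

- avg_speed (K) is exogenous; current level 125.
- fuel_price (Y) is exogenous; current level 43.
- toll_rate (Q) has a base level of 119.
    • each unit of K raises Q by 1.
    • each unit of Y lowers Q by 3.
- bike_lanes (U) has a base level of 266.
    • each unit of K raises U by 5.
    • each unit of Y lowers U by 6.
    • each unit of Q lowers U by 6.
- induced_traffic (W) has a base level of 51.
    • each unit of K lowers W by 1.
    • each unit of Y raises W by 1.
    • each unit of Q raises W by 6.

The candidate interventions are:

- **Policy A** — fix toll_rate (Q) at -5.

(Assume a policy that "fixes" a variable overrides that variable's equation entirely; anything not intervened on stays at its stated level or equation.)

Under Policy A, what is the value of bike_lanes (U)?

663

Policy A (Q := -5):
  K = 125
  Y = 43
  Q = -5
  U = 266 + 5·125 − 6·43 − 6·(-5) = 663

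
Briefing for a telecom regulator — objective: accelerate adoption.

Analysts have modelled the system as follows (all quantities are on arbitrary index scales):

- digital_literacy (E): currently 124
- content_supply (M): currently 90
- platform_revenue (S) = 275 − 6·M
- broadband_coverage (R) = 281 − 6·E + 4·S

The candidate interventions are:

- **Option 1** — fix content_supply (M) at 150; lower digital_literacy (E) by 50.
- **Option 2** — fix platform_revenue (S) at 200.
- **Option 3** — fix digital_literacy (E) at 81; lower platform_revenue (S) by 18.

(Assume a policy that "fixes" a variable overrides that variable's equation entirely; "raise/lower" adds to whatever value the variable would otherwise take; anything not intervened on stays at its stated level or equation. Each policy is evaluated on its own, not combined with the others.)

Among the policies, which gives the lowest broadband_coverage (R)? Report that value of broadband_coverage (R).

-2663

Option 1 (M := 150, E − 50):
  E = 124 − 50 = 74
  M = 150
  S = 275 − 6·150 = -625
  R = 281 − 6·74 + 4·(-625) = -2663
Option 2 (S := 200):
  E = 124
  M = 90
  S = 200
  R = 281 − 6·124 + 4·200 = 337
Option 3 (E := 81, S − 18):
  E = 81
  M = 90
  S = 275 − 6·90 (−18 from intervention) = -283
  R = 281 − 6·81 + 4·(-283) = -1337
Comparing — Option 1: R=-2663, Option 2: R=337, Option 3: R=-1337. Lowest is -2663 (Option 1).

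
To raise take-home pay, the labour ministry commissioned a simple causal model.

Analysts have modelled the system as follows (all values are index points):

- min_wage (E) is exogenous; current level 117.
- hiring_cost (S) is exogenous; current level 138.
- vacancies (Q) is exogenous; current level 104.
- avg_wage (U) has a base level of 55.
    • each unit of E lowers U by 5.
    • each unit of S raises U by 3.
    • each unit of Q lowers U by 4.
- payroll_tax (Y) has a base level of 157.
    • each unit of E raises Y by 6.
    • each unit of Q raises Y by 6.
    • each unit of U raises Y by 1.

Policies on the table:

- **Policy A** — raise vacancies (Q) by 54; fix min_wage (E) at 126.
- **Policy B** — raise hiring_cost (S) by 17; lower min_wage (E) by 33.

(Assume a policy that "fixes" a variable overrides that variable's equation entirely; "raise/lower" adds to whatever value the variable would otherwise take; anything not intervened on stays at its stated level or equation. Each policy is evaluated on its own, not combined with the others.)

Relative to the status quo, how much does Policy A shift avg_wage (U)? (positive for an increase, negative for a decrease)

-261

Baseline:
  E = 117
  S = 138
  Q = 104
  U = 55 − 5·117 + 3·138 − 4·104 = -532
Policy A (Q + 54, E := 126):
  E = 126
  S = 138
  Q = 104 + 54 = 158
  U = 55 − 5·126 + 3·138 − 4·158 = -793
Change in U: -793 − (-532) = -261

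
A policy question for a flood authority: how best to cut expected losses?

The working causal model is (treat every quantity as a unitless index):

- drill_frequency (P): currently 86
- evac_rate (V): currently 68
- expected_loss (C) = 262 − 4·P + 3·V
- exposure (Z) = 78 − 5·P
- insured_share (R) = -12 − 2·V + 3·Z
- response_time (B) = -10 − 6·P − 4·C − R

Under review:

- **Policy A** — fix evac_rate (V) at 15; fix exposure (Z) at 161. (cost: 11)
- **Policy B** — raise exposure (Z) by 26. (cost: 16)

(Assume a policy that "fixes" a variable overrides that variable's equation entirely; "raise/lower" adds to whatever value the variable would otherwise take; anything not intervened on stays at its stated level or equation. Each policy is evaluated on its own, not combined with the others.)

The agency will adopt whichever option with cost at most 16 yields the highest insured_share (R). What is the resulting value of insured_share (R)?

Policy A (V := 15, Z := 161):
  P = 86
  V = 15
  Z = 161
  R = -12 − 2·15 + 3·161 = 441
Policy B (Z + 26):
  P = 86
  V = 68
  Z = 78 − 5·86 (+26 from intervention) = -326
  R = -12 − 2·68 + 3·(-326) = -1126
Comparing — Policy A: R=441, Policy B: R=-1126. Highest is 441 (Policy A).

441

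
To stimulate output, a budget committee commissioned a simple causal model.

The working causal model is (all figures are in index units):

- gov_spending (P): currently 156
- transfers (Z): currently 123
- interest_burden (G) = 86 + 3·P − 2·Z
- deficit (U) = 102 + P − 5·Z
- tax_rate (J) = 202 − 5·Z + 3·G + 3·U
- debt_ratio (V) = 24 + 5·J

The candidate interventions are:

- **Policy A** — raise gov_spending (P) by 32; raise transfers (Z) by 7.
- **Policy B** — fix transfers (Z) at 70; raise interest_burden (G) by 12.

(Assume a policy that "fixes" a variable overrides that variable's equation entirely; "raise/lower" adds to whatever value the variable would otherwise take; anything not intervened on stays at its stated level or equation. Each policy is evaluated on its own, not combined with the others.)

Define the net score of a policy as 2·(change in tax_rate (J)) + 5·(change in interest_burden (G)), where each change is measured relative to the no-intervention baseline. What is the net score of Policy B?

3418

Baseline:
  P = 156
  Z = 123
  G = 86 + 3·156 − 2·123 = 308
  U = 102 + 156 − 5·123 = -357
  J = 202 − 5·123 + 3·308 + 3·(-357) = -560
Policy B (Z := 70, G + 12):
  P = 156
  Z = 70
  G = 86 + 3·156 − 2·70 (+12 from intervention) = 426
  U = 102 + 156 − 5·70 = -92
  J = 202 − 5·70 + 3·426 + 3·(-92) = 854
ΔJ = 854 − (-560) = 1414; ΔG = 426 − 308 = 118
Score = 2·1414 + 5·118 = 3418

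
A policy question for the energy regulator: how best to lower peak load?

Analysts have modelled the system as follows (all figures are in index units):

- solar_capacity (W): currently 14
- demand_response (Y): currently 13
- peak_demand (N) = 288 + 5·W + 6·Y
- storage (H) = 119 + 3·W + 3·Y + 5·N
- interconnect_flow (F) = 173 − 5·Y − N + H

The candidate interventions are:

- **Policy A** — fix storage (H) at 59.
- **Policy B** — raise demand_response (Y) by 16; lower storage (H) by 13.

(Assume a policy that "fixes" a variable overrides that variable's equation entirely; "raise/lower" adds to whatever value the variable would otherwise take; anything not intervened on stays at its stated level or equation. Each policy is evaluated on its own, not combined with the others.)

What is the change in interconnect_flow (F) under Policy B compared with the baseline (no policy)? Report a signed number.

Baseline:
  W = 14
  Y = 13
  N = 288 + 5·14 + 6·13 = 436
  H = 119 + 3·14 + 3·13 + 5·436 = 2380
  F = 173 − 5·13 − 436 + 2380 = 2052
Policy B (Y + 16, H − 13):
  W = 14
  Y = 13 + 16 = 29
  N = 288 + 5·14 + 6·29 = 532
  H = 119 + 3·14 + 3·29 + 5·532 (−13 from intervention) = 2895
  F = 173 − 5·29 − 532 + 2895 = 2391
Change in F: 2391 − 2052 = 339

339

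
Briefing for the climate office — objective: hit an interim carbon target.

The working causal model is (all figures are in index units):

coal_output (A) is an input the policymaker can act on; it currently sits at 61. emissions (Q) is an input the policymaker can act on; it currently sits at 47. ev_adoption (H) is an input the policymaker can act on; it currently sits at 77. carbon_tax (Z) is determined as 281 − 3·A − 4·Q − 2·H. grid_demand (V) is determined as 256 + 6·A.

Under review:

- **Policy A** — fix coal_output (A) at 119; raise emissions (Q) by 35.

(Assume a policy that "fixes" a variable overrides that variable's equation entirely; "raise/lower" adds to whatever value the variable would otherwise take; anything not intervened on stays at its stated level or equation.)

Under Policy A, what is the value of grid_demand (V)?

Policy A (A := 119, Q + 35):
  A = 119
  V = 256 + 6·119 = 970

970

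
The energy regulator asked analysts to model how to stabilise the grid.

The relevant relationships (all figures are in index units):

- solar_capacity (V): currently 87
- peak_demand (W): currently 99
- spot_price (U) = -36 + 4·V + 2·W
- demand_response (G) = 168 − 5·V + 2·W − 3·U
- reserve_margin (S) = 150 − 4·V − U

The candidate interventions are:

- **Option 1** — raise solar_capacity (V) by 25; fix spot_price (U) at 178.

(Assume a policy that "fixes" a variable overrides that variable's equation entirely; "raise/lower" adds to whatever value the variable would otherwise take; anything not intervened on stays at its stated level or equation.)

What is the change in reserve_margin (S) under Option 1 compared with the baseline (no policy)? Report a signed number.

232

Baseline:
  V = 87
  W = 99
  U = -36 + 4·87 + 2·99 = 510
  S = 150 − 4·87 − 510 = -708
Option 1 (V + 25, U := 178):
  V = 87 + 25 = 112
  W = 99
  U = 178
  S = 150 − 4·112 − 178 = -476
Change in S: -476 − (-708) = 232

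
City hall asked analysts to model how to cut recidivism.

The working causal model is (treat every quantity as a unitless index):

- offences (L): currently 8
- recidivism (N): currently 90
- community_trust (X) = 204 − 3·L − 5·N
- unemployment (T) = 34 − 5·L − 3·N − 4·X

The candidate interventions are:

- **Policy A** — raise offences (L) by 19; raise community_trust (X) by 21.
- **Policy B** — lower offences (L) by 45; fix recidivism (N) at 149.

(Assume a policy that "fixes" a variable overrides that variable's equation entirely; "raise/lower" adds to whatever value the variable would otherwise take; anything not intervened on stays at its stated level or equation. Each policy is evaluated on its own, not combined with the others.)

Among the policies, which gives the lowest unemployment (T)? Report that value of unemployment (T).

Policy A (L + 19, X + 21):
  L = 8 + 19 = 27
  N = 90
  X = 204 − 3·27 − 5·90 (+21 from intervention) = -306
  T = 34 − 5·27 − 3·90 − 4·(-306) = 853
Policy B (L − 45, N := 149):
  L = 8 − 45 = -37
  N = 149
  X = 204 − 3·(-37) − 5·149 = -430
  T = 34 − 5·(-37) − 3·149 − 4·(-430) = 1492
Comparing — Policy A: T=853, Policy B: T=1492. Lowest is 853 (Policy A).

853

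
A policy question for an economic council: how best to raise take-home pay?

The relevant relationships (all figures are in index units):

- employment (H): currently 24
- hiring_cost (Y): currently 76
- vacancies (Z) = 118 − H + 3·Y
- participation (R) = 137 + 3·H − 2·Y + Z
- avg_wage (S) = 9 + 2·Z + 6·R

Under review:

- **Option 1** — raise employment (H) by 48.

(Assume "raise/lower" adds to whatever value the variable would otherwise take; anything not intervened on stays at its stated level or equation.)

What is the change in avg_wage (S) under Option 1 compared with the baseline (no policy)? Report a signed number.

480

Baseline:
  H = 24
  Y = 76
  Z = 118 − 24 + 3·76 = 322
  R = 137 + 3·24 − 2·76 + 322 = 379
  S = 9 + 2·322 + 6·379 = 2927
Option 1 (H + 48):
  H = 24 + 48 = 72
  Y = 76
  Z = 118 − 72 + 3·76 = 274
  R = 137 + 3·72 − 2·76 + 274 = 475
  S = 9 + 2·274 + 6·475 = 3407
Change in S: 3407 − 2927 = 480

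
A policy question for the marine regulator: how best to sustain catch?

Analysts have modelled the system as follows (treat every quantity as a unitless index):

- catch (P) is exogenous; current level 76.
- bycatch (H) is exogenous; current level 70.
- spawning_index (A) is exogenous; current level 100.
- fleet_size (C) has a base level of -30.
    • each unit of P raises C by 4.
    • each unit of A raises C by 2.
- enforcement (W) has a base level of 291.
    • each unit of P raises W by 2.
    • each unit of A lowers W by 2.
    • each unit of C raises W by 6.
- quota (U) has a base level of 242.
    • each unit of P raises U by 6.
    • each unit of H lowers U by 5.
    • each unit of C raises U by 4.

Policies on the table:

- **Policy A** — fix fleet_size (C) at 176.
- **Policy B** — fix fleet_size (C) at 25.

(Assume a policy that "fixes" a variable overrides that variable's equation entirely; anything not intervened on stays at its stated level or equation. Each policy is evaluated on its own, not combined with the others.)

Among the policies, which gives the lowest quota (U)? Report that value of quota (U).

448

Policy A (C := 176):
  P = 76
  H = 70
  A = 100
  C = 176
  U = 242 + 6·76 − 5·70 + 4·176 = 1052
Policy B (C := 25):
  P = 76
  H = 70
  A = 100
  C = 25
  U = 242 + 6·76 − 5·70 + 4·25 = 448
Comparing — Policy A: U=1052, Policy B: U=448. Lowest is 448 (Policy B).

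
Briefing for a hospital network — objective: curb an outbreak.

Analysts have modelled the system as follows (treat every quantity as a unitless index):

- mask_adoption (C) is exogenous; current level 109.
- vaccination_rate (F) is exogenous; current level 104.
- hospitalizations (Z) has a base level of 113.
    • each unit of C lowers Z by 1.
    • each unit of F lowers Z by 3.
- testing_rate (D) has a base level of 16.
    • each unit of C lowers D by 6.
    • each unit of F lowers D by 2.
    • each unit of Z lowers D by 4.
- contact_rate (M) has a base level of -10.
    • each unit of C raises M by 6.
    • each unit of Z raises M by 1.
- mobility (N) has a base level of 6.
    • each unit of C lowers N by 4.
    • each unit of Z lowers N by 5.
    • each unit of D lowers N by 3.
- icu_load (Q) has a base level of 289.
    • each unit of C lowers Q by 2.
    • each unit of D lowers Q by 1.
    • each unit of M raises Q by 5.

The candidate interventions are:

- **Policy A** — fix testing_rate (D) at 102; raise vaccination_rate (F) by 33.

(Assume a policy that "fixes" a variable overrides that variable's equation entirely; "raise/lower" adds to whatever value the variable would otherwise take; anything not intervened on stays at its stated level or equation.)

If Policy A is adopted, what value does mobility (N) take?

1299

Policy A (D := 102, F + 33):
  C = 109
  F = 104 + 33 = 137
  Z = 113 − 109 − 3·137 = -407
  D = 102
  N = 6 − 4·109 − 5·(-407) − 3·102 = 1299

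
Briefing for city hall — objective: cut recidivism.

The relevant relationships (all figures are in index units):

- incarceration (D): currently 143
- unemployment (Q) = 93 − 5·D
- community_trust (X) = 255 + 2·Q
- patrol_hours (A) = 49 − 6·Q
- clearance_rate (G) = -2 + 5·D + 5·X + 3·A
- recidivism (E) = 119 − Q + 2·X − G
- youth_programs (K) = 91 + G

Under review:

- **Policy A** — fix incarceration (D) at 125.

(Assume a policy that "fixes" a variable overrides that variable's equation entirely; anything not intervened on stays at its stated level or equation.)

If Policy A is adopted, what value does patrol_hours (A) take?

3241

Policy A (D := 125):
  D = 125
  Q = 93 − 5·125 = -532
  A = 49 − 6·(-532) = 3241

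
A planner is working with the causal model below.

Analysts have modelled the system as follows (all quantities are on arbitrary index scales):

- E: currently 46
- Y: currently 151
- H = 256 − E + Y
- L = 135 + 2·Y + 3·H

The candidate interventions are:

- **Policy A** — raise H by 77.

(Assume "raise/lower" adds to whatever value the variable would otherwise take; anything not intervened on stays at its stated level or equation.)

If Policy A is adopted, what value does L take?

1751

Policy A (H + 77):
  E = 46
  Y = 151
  H = 256 − 46 + 151 (+77 from intervention) = 438
  L = 135 + 2·151 + 3·438 = 1751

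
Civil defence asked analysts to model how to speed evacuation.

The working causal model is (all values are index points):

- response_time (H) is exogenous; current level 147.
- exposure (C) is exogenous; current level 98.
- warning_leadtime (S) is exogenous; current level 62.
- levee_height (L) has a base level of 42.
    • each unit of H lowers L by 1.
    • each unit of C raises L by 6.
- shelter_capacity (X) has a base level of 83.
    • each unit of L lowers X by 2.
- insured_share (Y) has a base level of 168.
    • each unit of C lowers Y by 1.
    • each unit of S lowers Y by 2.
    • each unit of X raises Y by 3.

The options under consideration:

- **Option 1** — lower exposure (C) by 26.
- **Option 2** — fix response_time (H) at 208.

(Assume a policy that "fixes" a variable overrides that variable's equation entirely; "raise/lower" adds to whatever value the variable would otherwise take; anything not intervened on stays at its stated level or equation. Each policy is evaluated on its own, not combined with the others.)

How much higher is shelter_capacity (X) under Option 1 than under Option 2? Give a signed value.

190

Option 1 (C − 26):
  H = 147
  C = 98 − 26 = 72
  L = 42 − 147 + 6·72 = 327
  X = 83 − 2·327 = -571
Option 2 (H := 208):
  H = 208
  C = 98
  L = 42 − 208 + 6·98 = 422
  X = 83 − 2·422 = -761
X: -571 − (-761) = 190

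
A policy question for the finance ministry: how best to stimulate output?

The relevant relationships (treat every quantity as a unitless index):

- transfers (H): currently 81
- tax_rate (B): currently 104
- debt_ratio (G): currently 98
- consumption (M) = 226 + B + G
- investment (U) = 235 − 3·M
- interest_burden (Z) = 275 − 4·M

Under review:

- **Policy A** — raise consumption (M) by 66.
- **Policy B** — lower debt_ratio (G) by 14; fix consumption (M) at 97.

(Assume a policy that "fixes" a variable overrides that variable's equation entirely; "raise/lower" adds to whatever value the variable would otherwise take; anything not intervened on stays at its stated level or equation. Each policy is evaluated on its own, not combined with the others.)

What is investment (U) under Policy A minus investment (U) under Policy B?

Policy A (M + 66):
  B = 104
  G = 98
  M = 226 + 104 + 98 (+66 from intervention) = 494
  U = 235 − 3·494 = -1247
Policy B (G − 14, M := 97):
  B = 104
  G = 98 − 14 = 84
  M = 97
  U = 235 − 3·97 = -56
U: -1247 − (-56) = -1191

-1191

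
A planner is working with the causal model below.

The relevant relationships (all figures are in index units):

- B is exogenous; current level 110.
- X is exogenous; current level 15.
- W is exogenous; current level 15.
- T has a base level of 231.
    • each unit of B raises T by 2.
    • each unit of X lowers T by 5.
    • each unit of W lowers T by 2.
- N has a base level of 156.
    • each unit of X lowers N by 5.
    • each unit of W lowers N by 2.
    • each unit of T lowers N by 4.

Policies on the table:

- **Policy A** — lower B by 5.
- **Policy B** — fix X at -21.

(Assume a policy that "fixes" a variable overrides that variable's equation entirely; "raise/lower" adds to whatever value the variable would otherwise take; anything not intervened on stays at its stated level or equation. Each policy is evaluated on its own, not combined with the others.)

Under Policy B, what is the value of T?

526

Policy B (X := -21):
  B = 110
  X = -21
  W = 15
  T = 231 + 2·110 − 5·(-21) − 2·15 = 526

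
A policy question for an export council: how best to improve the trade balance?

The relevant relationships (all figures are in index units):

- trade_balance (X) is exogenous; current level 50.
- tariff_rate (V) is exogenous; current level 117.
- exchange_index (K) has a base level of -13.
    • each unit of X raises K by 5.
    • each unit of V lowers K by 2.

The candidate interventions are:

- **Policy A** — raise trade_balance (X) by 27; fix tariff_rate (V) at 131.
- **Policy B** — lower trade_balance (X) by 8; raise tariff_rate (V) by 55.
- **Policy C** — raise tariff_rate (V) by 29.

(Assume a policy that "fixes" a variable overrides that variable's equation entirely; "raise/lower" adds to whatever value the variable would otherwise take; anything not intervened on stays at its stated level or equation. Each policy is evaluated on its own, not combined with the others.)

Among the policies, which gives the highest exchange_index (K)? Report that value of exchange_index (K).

Policy A (X + 27, V := 131):
  X = 50 + 27 = 77
  V = 131
  K = -13 + 5·77 − 2·131 = 110
Policy B (X − 8, V + 55):
  X = 50 − 8 = 42
  V = 117 + 55 = 172
  K = -13 + 5·42 − 2·172 = -147
Policy C (V + 29):
  X = 50
  V = 117 + 29 = 146
  K = -13 + 5·50 − 2·146 = -55
Comparing — Policy A: K=110, Policy B: K=-147, Policy C: K=-55. Highest is 110 (Policy A).

110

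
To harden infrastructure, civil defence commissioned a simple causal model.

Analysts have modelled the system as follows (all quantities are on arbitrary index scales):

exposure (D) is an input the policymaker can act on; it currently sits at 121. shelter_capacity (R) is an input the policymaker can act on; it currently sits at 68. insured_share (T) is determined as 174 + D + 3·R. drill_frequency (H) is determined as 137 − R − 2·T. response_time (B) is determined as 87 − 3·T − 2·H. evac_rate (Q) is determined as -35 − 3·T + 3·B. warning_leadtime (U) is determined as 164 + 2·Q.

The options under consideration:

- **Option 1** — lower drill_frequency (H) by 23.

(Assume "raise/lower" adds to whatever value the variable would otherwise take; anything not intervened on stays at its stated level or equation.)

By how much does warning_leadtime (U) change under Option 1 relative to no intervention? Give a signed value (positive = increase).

276

Baseline:
  D = 121
  R = 68
  T = 174 + 121 + 3·68 = 499
  H = 137 − 68 − 2·499 = -929
  B = 87 − 3·499 − 2·(-929) = 448
  Q = -35 − 3·499 + 3·448 = -188
  U = 164 + 2·(-188) = -212
Option 1 (H − 23):
  D = 121
  R = 68
  T = 174 + 121 + 3·68 = 499
  H = 137 − 68 − 2·499 (−23 from intervention) = -952
  B = 87 − 3·499 − 2·(-952) = 494
  Q = -35 − 3·499 + 3·494 = -50
  U = 164 + 2·(-50) = 64
Change in U: 64 − (-212) = 276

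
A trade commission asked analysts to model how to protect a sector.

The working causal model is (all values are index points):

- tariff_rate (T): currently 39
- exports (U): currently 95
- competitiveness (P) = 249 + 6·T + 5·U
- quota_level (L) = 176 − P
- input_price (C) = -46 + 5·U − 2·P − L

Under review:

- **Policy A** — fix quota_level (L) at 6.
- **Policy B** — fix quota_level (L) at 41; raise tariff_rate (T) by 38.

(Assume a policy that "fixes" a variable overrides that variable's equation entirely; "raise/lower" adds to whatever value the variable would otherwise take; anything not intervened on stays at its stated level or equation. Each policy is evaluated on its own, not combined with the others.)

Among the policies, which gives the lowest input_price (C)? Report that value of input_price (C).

-1984

Policy A (L := 6):
  T = 39
  U = 95
  P = 249 + 6·39 + 5·95 = 958
  L = 6
  C = -46 + 5·95 − 2·958 − 6 = -1493
Policy B (L := 41, T + 38):
  T = 39 + 38 = 77
  U = 95
  P = 249 + 6·77 + 5·95 = 1186
  L = 41
  C = -46 + 5·95 − 2·1186 − 41 = -1984
Comparing — Policy A: C=-1493, Policy B: C=-1984. Lowest is -1984 (Policy B).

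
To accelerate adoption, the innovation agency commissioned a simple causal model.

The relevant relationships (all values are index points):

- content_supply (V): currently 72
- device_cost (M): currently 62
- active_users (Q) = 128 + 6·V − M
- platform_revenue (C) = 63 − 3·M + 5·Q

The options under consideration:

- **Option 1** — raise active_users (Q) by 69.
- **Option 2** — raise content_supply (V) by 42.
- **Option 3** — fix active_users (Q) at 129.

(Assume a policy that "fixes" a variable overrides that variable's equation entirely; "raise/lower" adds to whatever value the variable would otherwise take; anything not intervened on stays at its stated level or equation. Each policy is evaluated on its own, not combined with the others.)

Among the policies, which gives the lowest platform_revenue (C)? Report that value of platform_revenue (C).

Option 1 (Q + 69):
  V = 72
  M = 62
  Q = 128 + 6·72 − 62 (+69 from intervention) = 567
  C = 63 − 3·62 + 5·567 = 2712
Option 2 (V + 42):
  V = 72 + 42 = 114
  M = 62
  Q = 128 + 6·114 − 62 = 750
  C = 63 − 3·62 + 5·750 = 3627
Option 3 (Q := 129):
  V = 72
  M = 62
  Q = 129
  C = 63 − 3·62 + 5·129 = 522
Comparing — Option 1: C=2712, Option 2: C=3627, Option 3: C=522. Lowest is 522 (Option 3).

522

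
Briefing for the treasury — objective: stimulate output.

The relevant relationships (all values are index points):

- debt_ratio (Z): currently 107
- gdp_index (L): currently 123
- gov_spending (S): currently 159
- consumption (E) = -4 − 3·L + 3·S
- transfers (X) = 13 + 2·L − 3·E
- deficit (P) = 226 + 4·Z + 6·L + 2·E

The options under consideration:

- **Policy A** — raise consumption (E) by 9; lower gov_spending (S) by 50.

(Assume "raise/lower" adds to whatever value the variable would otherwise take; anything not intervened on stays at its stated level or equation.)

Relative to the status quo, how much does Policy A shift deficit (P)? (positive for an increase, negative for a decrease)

-282

Baseline:
  Z = 107
  L = 123
  S = 159
  E = -4 − 3·123 + 3·159 = 104
  P = 226 + 4·107 + 6·123 + 2·104 = 1600
Policy A (E + 9, S − 50):
  Z = 107
  L = 123
  S = 159 − 50 = 109
  E = -4 − 3·123 + 3·109 (+9 from intervention) = -37
  P = 226 + 4·107 + 6·123 + 2·(-37) = 1318
Change in P: 1318 − 1600 = -282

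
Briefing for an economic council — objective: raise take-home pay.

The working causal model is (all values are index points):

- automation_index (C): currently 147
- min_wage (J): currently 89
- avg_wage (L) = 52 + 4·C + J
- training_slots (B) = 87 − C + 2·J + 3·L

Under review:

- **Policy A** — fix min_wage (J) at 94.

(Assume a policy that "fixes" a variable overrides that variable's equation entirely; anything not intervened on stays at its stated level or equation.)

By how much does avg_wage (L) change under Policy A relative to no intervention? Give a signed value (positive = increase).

Baseline:
  C = 147
  J = 89
  L = 52 + 4·147 + 89 = 729
Policy A (J := 94):
  C = 147
  J = 94
  L = 52 + 4·147 + 94 = 734
Change in L: 734 − 729 = 5

5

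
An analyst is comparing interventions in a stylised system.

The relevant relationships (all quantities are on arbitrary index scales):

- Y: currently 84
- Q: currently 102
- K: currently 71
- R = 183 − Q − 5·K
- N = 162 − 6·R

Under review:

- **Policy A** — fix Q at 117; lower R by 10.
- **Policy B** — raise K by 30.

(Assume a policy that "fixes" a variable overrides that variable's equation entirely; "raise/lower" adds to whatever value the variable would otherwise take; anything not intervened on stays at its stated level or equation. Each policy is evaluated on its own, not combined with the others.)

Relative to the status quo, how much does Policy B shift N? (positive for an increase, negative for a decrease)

900

Baseline:
  Q = 102
  K = 71
  R = 183 − 102 − 5·71 = -274
  N = 162 − 6·(-274) = 1806
Policy B (K + 30):
  Q = 102
  K = 71 + 30 = 101
  R = 183 − 102 − 5·101 = -424
  N = 162 − 6·(-424) = 2706
Change in N: 2706 − 1806 = 900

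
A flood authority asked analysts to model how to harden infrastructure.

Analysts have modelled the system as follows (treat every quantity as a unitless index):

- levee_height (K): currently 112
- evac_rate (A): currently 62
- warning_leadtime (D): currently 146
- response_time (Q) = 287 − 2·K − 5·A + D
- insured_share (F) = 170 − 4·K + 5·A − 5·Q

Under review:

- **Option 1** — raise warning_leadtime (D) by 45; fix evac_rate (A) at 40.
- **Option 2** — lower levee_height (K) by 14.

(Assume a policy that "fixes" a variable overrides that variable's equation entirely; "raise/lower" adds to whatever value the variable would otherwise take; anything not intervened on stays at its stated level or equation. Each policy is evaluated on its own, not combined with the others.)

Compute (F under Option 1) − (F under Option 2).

Option 1 (D + 45, A := 40):
  K = 112
  A = 40
  D = 146 + 45 = 191
  Q = 287 − 2·112 − 5·40 + 191 = 54
  F = 170 − 4·112 + 5·40 − 5·54 = -348
Option 2 (K − 14):
  K = 112 − 14 = 98
  A = 62
  D = 146
  Q = 287 − 2·98 − 5·62 + 146 = -73
  F = 170 − 4·98 + 5·62 − 5·(-73) = 453
F: -348 − 453 = -801

-801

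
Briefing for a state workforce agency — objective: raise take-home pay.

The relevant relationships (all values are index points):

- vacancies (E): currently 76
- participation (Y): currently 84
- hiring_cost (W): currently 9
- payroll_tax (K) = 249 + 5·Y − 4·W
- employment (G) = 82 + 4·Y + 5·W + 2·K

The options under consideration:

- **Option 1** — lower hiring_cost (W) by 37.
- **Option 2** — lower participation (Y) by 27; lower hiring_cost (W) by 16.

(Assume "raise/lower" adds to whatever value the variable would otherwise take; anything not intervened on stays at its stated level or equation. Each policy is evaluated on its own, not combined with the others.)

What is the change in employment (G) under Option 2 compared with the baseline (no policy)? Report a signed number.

-330

Baseline:
  Y = 84
  W = 9
  K = 249 + 5·84 − 4·9 = 633
  G = 82 + 4·84 + 5·9 + 2·633 = 1729
Option 2 (Y − 27, W − 16):
  Y = 84 − 27 = 57
  W = 9 − 16 = -7
  K = 249 + 5·57 − 4·(-7) = 562
  G = 82 + 4·57 + 5·(-7) + 2·562 = 1399
Change in G: 1399 − 1729 = -330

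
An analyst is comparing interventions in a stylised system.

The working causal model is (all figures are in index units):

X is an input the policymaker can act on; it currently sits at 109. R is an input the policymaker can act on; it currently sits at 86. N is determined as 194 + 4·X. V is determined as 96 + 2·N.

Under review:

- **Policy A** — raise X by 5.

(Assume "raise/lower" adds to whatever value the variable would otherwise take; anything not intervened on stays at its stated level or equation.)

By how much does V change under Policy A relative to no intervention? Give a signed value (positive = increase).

40

Baseline:
  X = 109
  N = 194 + 4·109 = 630
  V = 96 + 2·630 = 1356
Policy A (X + 5):
  X = 109 + 5 = 114
  N = 194 + 4·114 = 650
  V = 96 + 2·650 = 1396
Change in V: 1396 − 1356 = 40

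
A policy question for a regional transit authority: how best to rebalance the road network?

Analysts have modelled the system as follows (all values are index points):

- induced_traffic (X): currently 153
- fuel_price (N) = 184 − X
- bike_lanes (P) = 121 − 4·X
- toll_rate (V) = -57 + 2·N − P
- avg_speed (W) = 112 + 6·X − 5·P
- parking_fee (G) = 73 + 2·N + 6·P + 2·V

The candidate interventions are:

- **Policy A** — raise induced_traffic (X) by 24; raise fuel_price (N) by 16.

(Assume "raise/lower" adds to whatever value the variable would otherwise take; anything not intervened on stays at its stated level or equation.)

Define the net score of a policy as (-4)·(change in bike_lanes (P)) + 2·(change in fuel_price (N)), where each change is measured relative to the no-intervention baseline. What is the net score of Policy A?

368

Baseline:
  X = 153
  N = 184 − 153 = 31
  P = 121 − 4·153 = -491
Policy A (X + 24, N + 16):
  X = 153 + 24 = 177
  N = 184 − 177 (+16 from intervention) = 23
  P = 121 − 4·177 = -587
ΔP = -587 − (-491) = -96; ΔN = 23 − 31 = -8
Score = (-4)·(-96) + 2·(-8) = 368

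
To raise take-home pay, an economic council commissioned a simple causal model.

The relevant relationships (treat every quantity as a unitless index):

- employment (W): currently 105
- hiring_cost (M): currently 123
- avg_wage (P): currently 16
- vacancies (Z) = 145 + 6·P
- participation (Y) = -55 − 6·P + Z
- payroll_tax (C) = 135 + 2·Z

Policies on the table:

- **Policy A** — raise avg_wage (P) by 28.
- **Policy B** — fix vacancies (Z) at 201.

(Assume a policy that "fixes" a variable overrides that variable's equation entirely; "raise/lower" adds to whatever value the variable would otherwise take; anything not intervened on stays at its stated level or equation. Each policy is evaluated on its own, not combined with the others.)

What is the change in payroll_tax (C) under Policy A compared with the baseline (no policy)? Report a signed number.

336

Baseline:
  P = 16
  Z = 145 + 6·16 = 241
  C = 135 + 2·241 = 617
Policy A (P + 28):
  P = 16 + 28 = 44
  Z = 145 + 6·44 = 409
  C = 135 + 2·409 = 953
Change in C: 953 − 617 = 336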